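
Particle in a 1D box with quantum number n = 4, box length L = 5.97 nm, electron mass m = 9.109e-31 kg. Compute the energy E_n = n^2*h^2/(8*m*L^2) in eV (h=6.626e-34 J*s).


E = n^2 * h^2 / (8 * m * L^2)
= 4^2 * (6.626e-34)^2 / (8 * 9.109e-31 * (5.97e-9)^2)
= 16 * 4.3904e-67 / (8 * 9.109e-31 * 3.5641e-17)
= 2.7047e-20 J
= 0.1688 eV

0.1688


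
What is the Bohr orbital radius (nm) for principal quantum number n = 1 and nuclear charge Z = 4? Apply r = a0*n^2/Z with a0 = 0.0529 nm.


r = a0 * n^2 / Z
= 0.0529 * 1^2 / 4
= 0.0529 * 1 / 4
= 0.0132 nm

0.0132


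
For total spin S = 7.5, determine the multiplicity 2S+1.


Spin multiplicity = 2S + 1
= 2 * 7.5 + 1
= 15.0 + 1
= 16

16


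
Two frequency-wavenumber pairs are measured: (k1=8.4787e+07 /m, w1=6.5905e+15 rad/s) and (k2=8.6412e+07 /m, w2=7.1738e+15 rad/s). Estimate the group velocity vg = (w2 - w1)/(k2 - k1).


vg = (w2 - w1) / (k2 - k1)
= (7.1738e+15 - 6.5905e+15) / (8.6412e+07 - 8.4787e+07)
= 5.8330e+14 / 1.6250e+06
= 3.5895e+08 m/s

3.5895e+08


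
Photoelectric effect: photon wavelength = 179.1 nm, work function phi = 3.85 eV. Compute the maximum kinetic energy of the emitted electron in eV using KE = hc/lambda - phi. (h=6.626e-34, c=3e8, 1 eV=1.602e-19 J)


E_photon = hc / lambda
= (6.626e-34)(3e8) / (179.1e-9)
= 1.1099e-18 J
= 6.9281 eV
KE = E_photon - phi
= 6.9281 - 3.85
= 3.0781 eV

3.0781


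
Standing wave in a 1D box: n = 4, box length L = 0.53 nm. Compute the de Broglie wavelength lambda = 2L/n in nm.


lambda = 2L / n
= 2 * 0.53 / 4
= 1.06 / 4
= 0.265 nm

0.265


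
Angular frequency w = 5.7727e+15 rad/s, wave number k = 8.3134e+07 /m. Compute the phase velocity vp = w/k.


vp = w / k
= 5.7727e+15 / 8.3134e+07
= 6.9438e+07 m/s

6.9438e+07


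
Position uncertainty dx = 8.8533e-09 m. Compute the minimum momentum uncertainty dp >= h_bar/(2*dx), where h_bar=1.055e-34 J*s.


dp = h_bar / (2 * dx)
= 1.055e-34 / (2 * 8.8533e-09)
= 1.055e-34 / 1.7707e-08
= 5.9582e-27 kg*m/s

5.9582e-27


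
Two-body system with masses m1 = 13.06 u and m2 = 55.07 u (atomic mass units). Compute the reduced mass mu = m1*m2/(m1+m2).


mu = m1 * m2 / (m1 + m2)
= 13.06 * 55.07 / (13.06 + 55.07)
= 719.2142 / 68.13
= 10.5565 u

10.5565


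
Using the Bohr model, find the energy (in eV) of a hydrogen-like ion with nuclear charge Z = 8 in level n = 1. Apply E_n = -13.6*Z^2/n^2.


E_n = -13.6 * Z^2 / n^2
= -13.6 * 8^2 / 1^2
= -13.6 * 64 / 1
= -870.4 eV

-870.4


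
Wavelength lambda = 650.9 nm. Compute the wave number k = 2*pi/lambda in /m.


k = 2 * pi / lambda
= 6.2832 / (650.9e-9)
= 6.2832 / 6.5090e-07
= 9.6531e+06 /m

9.6531e+06


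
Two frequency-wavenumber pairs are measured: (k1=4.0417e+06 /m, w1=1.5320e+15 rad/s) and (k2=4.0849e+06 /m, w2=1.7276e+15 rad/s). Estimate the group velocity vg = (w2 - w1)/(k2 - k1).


vg = (w2 - w1) / (k2 - k1)
= (1.7276e+15 - 1.5320e+15) / (4.0849e+06 - 4.0417e+06)
= 1.9560e+14 / 4.3200e+04
= 4.5278e+09 m/s

4.5278e+09


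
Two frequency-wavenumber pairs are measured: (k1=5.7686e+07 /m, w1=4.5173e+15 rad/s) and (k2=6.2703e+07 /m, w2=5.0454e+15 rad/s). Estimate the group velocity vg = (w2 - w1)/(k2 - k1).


vg = (w2 - w1) / (k2 - k1)
= (5.0454e+15 - 4.5173e+15) / (6.2703e+07 - 5.7686e+07)
= 5.2810e+14 / 5.0170e+06
= 1.0526e+08 m/s

1.0526e+08


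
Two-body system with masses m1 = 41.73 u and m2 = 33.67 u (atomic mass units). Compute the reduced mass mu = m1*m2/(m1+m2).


mu = m1 * m2 / (m1 + m2)
= 41.73 * 33.67 / (41.73 + 33.67)
= 1405.0491 / 75.4
= 18.6346 u

18.6346


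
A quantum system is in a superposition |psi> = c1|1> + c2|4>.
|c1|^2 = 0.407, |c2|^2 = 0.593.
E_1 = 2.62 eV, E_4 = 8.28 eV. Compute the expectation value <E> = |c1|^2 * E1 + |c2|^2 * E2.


<E> = |c1|^2 * E1 + |c2|^2 * E2
= 0.407 * 2.62 + 0.593 * 8.28
= 1.0663 + 4.91
= 5.9764 eV

5.9764


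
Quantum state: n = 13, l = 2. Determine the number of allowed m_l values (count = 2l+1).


m_l ranges from -l to +l in integer steps
So m_l goes from -2 to +2
Count = 2l + 1 = 2*2 + 1
= 5

5


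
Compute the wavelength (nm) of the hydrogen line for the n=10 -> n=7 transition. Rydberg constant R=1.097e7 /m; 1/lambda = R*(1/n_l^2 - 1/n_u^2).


1/lambda = R * (1/n_l^2 - 1/n_u^2)
= 1.097e7 * (1/7^2 - 1/10^2)
= 1.097e7 * (0.020408 - 0.01)
= 1.097e7 * 0.010408
= 1.1418e+05 /m
lambda = 1 / 1.1418e+05 = 8758.2891 nm

8758.2891


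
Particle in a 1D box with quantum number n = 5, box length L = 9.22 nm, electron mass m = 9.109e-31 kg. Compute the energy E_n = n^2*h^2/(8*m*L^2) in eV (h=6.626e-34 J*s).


E = n^2 * h^2 / (8 * m * L^2)
= 5^2 * (6.626e-34)^2 / (8 * 9.109e-31 * (9.22e-9)^2)
= 25 * 4.3904e-67 / (8 * 9.109e-31 * 8.5008e-17)
= 1.7718e-20 J
= 0.1106 eV

0.1106


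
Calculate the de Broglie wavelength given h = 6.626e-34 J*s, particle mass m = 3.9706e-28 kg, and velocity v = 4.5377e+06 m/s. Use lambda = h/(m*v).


lambda = h / (m * v)
= 6.626e-34 / (3.9706e-28 * 4.5377e+06)
= 6.626e-34 / 1.8017e-21
= 3.6776e-13 m

3.6776e-13


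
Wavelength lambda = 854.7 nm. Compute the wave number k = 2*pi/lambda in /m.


k = 2 * pi / lambda
= 6.2832 / (854.7e-9)
= 6.2832 / 8.5470e-07
= 7.3513e+06 /m

7.3513e+06


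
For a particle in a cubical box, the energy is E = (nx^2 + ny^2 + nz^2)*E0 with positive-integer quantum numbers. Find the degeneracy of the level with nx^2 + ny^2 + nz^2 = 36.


Enumerate all (nx, ny, nz) with nx^2 + ny^2 + nz^2 = 36:
(2,4,4)
(4,2,4)
(4,4,2)
Total degeneracy = 3

3


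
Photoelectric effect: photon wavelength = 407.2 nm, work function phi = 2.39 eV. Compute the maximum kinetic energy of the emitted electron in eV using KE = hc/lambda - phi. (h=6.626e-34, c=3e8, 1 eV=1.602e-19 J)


E_photon = hc / lambda
= (6.626e-34)(3e8) / (407.2e-9)
= 4.8816e-19 J
= 3.0472 eV
KE = E_photon - phi
= 3.0472 - 2.39
= 0.6572 eV

0.6572


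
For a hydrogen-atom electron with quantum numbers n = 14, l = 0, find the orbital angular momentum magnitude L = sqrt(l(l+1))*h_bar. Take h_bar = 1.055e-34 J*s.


L = sqrt(l*(l+1)) * h_bar
= sqrt(0 * 1) * 1.055e-34
= sqrt(0) * 1.055e-34
= 0.0 * 1.055e-34
= 0.0000e+00 J*s

0.0000e+00


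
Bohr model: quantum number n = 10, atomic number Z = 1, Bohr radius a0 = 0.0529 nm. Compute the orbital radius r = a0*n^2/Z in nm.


r = a0 * n^2 / Z
= 0.0529 * 10^2 / 1
= 0.0529 * 100 / 1
= 5.29 nm

5.29


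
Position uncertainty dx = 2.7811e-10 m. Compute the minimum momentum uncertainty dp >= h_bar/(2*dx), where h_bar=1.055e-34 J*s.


dp = h_bar / (2 * dx)
= 1.055e-34 / (2 * 2.7811e-10)
= 1.055e-34 / 5.5622e-10
= 1.8967e-25 kg*m/s

1.8967e-25


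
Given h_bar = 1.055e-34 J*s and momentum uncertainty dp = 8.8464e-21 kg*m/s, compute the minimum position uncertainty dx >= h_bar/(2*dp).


dx = h_bar / (2 * dp)
= 1.055e-34 / (2 * 8.8464e-21)
= 1.055e-34 / 1.7693e-20
= 5.9629e-15 m

5.9629e-15


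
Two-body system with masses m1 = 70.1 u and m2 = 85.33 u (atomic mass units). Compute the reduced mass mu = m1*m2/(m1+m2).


mu = m1 * m2 / (m1 + m2)
= 70.1 * 85.33 / (70.1 + 85.33)
= 5981.633 / 155.43
= 38.4844 u

38.4844


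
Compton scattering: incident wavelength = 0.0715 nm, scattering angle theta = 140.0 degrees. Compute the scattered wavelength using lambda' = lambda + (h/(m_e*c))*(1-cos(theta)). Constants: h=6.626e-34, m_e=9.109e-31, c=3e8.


Compton wavelength: h/(m_e*c) = 2.4247e-12 m
d_lambda = 2.4247e-12 * (1 - cos(140.0 deg))
= 2.4247e-12 * 1.766044
= 4.2821e-12 m = 0.004282 nm
lambda' = 0.0715 + 0.004282
= 0.075782 nm

0.075782


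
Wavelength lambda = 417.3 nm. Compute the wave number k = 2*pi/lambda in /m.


k = 2 * pi / lambda
= 6.2832 / (417.3e-9)
= 6.2832 / 4.1730e-07
= 1.5057e+07 /m

1.5057e+07


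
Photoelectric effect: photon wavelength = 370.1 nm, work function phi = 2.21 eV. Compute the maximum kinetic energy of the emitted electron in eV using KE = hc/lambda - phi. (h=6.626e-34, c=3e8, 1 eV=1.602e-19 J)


E_photon = hc / lambda
= (6.626e-34)(3e8) / (370.1e-9)
= 5.3710e-19 J
= 3.3527 eV
KE = E_photon - phi
= 3.3527 - 2.21
= 1.1427 eV

1.1427


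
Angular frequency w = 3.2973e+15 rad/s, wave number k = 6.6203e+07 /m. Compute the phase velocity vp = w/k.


vp = w / k
= 3.2973e+15 / 6.6203e+07
= 4.9806e+07 m/s

4.9806e+07


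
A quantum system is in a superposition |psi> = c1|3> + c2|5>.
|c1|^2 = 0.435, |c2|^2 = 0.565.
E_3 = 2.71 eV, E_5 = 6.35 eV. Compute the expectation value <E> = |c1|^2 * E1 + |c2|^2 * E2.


<E> = |c1|^2 * E1 + |c2|^2 * E2
= 0.435 * 2.71 + 0.565 * 6.35
= 1.1788 + 3.5877
= 4.7666 eV

4.7666


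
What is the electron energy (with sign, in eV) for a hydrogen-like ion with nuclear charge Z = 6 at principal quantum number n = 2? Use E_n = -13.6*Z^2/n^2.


E_n = -13.6 * Z^2 / n^2
= -13.6 * 6^2 / 2^2
= -13.6 * 36 / 4
= -122.4 eV

-122.4


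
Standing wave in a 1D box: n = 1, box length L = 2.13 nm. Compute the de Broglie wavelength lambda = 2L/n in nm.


lambda = 2L / n
= 2 * 2.13 / 1
= 4.26 / 1
= 4.26 nm

4.26


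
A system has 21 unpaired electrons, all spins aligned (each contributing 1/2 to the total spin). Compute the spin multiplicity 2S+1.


Total spin S = N * (1/2) = 21 * 0.5 = 10.5
Spin multiplicity = 2S + 1
= 2 * 10.5 + 1
= 22

22


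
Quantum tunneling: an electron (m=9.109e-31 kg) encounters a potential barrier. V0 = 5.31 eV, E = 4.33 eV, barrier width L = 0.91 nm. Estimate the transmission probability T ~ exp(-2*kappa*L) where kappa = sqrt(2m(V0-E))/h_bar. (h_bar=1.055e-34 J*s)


V0 - E = 0.98 eV = 1.5700e-19 J
kappa = sqrt(2 * m * (V0-E)) / h_bar
= sqrt(2 * 9.109e-31 * 1.5700e-19) / 1.055e-34
= 5.0692e+09 /m
2*kappa*L = 2 * 5.0692e+09 * 0.91e-9
= 9.226
T = exp(-9.226) = 9.844598e-05

9.844598e-05


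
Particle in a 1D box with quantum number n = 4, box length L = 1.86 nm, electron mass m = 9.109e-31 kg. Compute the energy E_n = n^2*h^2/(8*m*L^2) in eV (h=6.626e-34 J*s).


E = n^2 * h^2 / (8 * m * L^2)
= 4^2 * (6.626e-34)^2 / (8 * 9.109e-31 * (1.86e-9)^2)
= 16 * 4.3904e-67 / (8 * 9.109e-31 * 3.4596e-18)
= 2.7864e-19 J
= 1.7393 eV

1.7393


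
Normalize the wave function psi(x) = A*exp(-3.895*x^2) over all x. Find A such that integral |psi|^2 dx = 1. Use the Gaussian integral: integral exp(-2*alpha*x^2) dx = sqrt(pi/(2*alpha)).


integral |psi|^2 dx = A^2 * sqrt(pi/(2*alpha)) = 1
A^2 = sqrt(2*alpha/pi)
= sqrt(2 * 3.895 / pi)
= 1.574685
A = sqrt(1.574685)
= 1.2549

1.2549


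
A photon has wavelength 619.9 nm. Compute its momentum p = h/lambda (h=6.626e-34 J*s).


p = h / lambda
= 6.626e-34 / (619.9e-9)
= 6.626e-34 / 6.1990e-07
= 1.0689e-27 kg*m/s

1.0689e-27


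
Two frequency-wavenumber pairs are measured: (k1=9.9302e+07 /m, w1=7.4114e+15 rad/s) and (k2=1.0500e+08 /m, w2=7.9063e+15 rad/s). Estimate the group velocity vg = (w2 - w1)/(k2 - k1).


vg = (w2 - w1) / (k2 - k1)
= (7.9063e+15 - 7.4114e+15) / (1.0500e+08 - 9.9302e+07)
= 4.9490e+14 / 5.6980e+06
= 8.6855e+07 m/s

8.6855e+07


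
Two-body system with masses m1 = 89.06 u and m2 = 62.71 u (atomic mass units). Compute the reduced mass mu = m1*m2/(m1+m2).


mu = m1 * m2 / (m1 + m2)
= 89.06 * 62.71 / (89.06 + 62.71)
= 5584.9526 / 151.77
= 36.7988 u

36.7988


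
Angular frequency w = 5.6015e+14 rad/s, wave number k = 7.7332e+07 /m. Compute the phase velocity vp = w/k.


vp = w / k
= 5.6015e+14 / 7.7332e+07
= 7.2434e+06 m/s

7.2434e+06


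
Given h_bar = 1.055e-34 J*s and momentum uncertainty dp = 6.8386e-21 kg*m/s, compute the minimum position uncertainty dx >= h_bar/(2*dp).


dx = h_bar / (2 * dp)
= 1.055e-34 / (2 * 6.8386e-21)
= 1.055e-34 / 1.3677e-20
= 7.7136e-15 m

7.7136e-15


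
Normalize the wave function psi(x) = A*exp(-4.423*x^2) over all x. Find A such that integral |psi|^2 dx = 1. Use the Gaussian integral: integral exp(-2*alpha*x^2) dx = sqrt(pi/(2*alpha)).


integral |psi|^2 dx = A^2 * sqrt(pi/(2*alpha)) = 1
A^2 = sqrt(2*alpha/pi)
= sqrt(2 * 4.423 / pi)
= 1.678025
A = sqrt(1.678025)
= 1.2954

1.2954


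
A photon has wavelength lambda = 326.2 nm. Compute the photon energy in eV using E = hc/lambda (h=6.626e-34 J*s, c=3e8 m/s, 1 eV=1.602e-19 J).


E = hc / lambda
= (6.626e-34)(3e8) / (326.2e-9)
= 1.9878e-25 / 3.2620e-07
= 6.0938e-19 J
Converting to eV: 6.0938e-19 / 1.602e-19
= 3.8039 eV

3.8039


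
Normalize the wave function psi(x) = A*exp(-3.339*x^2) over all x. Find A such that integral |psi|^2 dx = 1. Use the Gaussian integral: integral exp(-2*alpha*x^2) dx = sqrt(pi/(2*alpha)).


integral |psi|^2 dx = A^2 * sqrt(pi/(2*alpha)) = 1
A^2 = sqrt(2*alpha/pi)
= sqrt(2 * 3.339 / pi)
= 1.457969
A = sqrt(1.457969)
= 1.2075

1.2075


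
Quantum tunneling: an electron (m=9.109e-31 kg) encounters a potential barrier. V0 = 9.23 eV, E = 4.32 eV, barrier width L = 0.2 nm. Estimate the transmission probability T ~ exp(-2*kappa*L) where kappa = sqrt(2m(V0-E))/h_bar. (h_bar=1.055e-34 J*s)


V0 - E = 4.91 eV = 7.8658e-19 J
kappa = sqrt(2 * m * (V0-E)) / h_bar
= sqrt(2 * 9.109e-31 * 7.8658e-19) / 1.055e-34
= 1.1347e+10 /m
2*kappa*L = 2 * 1.1347e+10 * 0.2e-9
= 4.5387
T = exp(-4.5387) = 1.068747e-02

1.068747e-02


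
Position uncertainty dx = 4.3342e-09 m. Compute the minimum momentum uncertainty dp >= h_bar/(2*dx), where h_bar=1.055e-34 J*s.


dp = h_bar / (2 * dx)
= 1.055e-34 / (2 * 4.3342e-09)
= 1.055e-34 / 8.6684e-09
= 1.2171e-26 kg*m/s

1.2171e-26


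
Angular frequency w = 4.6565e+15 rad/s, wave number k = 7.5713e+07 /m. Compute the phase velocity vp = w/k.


vp = w / k
= 4.6565e+15 / 7.5713e+07
= 6.1502e+07 m/s

6.1502e+07


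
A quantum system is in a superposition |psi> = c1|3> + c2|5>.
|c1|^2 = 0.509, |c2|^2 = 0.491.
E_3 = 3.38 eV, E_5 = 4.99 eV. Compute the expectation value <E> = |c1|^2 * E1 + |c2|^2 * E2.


<E> = |c1|^2 * E1 + |c2|^2 * E2
= 0.509 * 3.38 + 0.491 * 4.99
= 1.7204 + 2.4501
= 4.1705 eV

4.1705


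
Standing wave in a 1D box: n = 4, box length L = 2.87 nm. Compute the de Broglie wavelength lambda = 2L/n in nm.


lambda = 2L / n
= 2 * 2.87 / 4
= 5.74 / 4
= 1.435 nm

1.435


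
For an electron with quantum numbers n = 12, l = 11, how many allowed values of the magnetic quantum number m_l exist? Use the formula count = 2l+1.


m_l ranges from -l to +l in integer steps
So m_l goes from -11 to +11
Count = 2l + 1 = 2*11 + 1
= 23

23


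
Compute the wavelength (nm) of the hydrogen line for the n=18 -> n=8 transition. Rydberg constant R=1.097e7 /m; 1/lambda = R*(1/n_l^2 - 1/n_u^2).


1/lambda = R * (1/n_l^2 - 1/n_u^2)
= 1.097e7 * (1/8^2 - 1/18^2)
= 1.097e7 * (0.015625 - 0.003086)
= 1.097e7 * 0.012539
= 1.3755e+05 /m
lambda = 1 / 1.3755e+05 = 7270.1774 nm

7270.1774


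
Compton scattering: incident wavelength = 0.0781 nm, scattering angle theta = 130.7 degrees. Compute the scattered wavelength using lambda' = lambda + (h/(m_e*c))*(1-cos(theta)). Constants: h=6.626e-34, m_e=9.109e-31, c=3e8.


Compton wavelength: h/(m_e*c) = 2.4247e-12 m
d_lambda = 2.4247e-12 * (1 - cos(130.7 deg))
= 2.4247e-12 * 1.652098
= 4.0059e-12 m = 0.004006 nm
lambda' = 0.0781 + 0.004006
= 0.082106 nm

0.082106


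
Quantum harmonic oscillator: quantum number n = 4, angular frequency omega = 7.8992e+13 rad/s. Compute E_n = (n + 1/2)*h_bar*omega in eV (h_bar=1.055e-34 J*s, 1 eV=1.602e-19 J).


E = (n + 1/2) * h_bar * omega
= (4 + 0.5) * 1.055e-34 * 7.8992e+13
= 4.5 * 8.3337e-21
= 3.7501e-20 J
= 0.2341 eV

0.2341


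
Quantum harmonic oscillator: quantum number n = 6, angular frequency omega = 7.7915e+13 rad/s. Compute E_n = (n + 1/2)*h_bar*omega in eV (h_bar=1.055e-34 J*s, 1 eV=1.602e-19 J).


E = (n + 1/2) * h_bar * omega
= (6 + 0.5) * 1.055e-34 * 7.7915e+13
= 6.5 * 8.2200e-21
= 5.3430e-20 J
= 0.3335 eV

0.3335


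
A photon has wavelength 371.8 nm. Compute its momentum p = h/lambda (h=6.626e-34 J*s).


p = h / lambda
= 6.626e-34 / (371.8e-9)
= 6.626e-34 / 3.7180e-07
= 1.7821e-27 kg*m/s

1.7821e-27


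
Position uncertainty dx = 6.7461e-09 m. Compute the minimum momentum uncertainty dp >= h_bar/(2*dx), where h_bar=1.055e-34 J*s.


dp = h_bar / (2 * dx)
= 1.055e-34 / (2 * 6.7461e-09)
= 1.055e-34 / 1.3492e-08
= 7.8193e-27 kg*m/s

7.8193e-27


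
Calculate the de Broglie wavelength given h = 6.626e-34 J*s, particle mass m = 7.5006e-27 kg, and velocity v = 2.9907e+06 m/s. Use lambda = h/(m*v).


lambda = h / (m * v)
= 6.626e-34 / (7.5006e-27 * 2.9907e+06)
= 6.626e-34 / 2.2432e-20
= 2.9538e-14 m

2.9538e-14


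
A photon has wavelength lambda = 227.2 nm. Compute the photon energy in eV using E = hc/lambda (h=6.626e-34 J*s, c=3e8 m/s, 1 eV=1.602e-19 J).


E = hc / lambda
= (6.626e-34)(3e8) / (227.2e-9)
= 1.9878e-25 / 2.2720e-07
= 8.7491e-19 J
Converting to eV: 8.7491e-19 / 1.602e-19
= 5.4614 eV

5.4614


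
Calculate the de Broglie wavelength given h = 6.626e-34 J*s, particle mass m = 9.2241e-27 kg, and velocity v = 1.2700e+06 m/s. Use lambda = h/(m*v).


lambda = h / (m * v)
= 6.626e-34 / (9.2241e-27 * 1.2700e+06)
= 6.626e-34 / 1.1715e-20
= 5.6562e-14 m

5.6562e-14


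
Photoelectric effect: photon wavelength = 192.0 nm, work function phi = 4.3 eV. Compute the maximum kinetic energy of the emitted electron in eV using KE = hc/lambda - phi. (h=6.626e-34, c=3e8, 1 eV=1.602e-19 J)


E_photon = hc / lambda
= (6.626e-34)(3e8) / (192.0e-9)
= 1.0353e-18 J
= 6.4626 eV
KE = E_photon - phi
= 6.4626 - 4.3
= 2.1626 eV

2.1626


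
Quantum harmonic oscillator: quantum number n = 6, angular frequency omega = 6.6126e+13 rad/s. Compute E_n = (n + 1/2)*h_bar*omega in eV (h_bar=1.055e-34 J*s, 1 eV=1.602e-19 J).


E = (n + 1/2) * h_bar * omega
= (6 + 0.5) * 1.055e-34 * 6.6126e+13
= 6.5 * 6.9763e-21
= 4.5346e-20 J
= 0.2831 eV

0.2831


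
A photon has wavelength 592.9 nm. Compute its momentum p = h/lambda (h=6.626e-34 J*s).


p = h / lambda
= 6.626e-34 / (592.9e-9)
= 6.626e-34 / 5.9290e-07
= 1.1176e-27 kg*m/s

1.1176e-27


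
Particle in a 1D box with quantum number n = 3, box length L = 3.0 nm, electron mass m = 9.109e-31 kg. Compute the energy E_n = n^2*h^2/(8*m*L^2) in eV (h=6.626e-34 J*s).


E = n^2 * h^2 / (8 * m * L^2)
= 3^2 * (6.626e-34)^2 / (8 * 9.109e-31 * (3.0e-9)^2)
= 9 * 4.3904e-67 / (8 * 9.109e-31 * 9.0000e-18)
= 6.0248e-20 J
= 0.3761 eV

0.3761


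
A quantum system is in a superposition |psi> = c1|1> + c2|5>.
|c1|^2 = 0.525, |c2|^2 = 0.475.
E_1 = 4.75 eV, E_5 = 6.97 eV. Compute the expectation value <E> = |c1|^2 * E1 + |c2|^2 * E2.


<E> = |c1|^2 * E1 + |c2|^2 * E2
= 0.525 * 4.75 + 0.475 * 6.97
= 2.4937 + 3.3107
= 5.8045 eV

5.8045


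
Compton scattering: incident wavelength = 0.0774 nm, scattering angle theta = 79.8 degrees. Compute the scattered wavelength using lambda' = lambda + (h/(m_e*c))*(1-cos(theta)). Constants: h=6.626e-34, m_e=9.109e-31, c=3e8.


Compton wavelength: h/(m_e*c) = 2.4247e-12 m
d_lambda = 2.4247e-12 * (1 - cos(79.8 deg))
= 2.4247e-12 * 0.822915
= 1.9953e-12 m = 0.001995 nm
lambda' = 0.0774 + 0.001995
= 0.079395 nm

0.079395


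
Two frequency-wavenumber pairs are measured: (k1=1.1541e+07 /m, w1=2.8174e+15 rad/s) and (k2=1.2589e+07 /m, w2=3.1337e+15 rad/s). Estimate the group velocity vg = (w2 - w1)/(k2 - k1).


vg = (w2 - w1) / (k2 - k1)
= (3.1337e+15 - 2.8174e+15) / (1.2589e+07 - 1.1541e+07)
= 3.1630e+14 / 1.0480e+06
= 3.0181e+08 m/s

3.0181e+08


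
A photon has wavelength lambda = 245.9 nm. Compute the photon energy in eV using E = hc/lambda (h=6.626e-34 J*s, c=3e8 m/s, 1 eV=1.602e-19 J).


E = hc / lambda
= (6.626e-34)(3e8) / (245.9e-9)
= 1.9878e-25 / 2.4590e-07
= 8.0838e-19 J
Converting to eV: 8.0838e-19 / 1.602e-19
= 5.0461 eV

5.0461


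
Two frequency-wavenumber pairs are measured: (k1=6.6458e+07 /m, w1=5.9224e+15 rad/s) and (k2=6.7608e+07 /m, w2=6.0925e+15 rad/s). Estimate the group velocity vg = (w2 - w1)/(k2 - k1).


vg = (w2 - w1) / (k2 - k1)
= (6.0925e+15 - 5.9224e+15) / (6.7608e+07 - 6.6458e+07)
= 1.7010e+14 / 1.1500e+06
= 1.4791e+08 m/s

1.4791e+08


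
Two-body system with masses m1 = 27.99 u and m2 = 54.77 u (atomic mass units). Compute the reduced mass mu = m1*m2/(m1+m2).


mu = m1 * m2 / (m1 + m2)
= 27.99 * 54.77 / (27.99 + 54.77)
= 1533.0123 / 82.76
= 18.5236 u

18.5236


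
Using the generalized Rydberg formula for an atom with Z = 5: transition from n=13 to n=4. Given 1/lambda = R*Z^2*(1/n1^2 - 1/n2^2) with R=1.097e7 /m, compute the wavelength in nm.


1/lambda = R * Z^2 * (1/n1^2 - 1/n2^2)
= 1.097e7 * 5^2 * (1/4^2 - 1/13^2)
= 1.097e7 * 25 * (0.0625 - 0.005917)
= 1.5518e+07 /m
lambda = 1 / 1.5518e+07
= 64.4419 nm

64.4419


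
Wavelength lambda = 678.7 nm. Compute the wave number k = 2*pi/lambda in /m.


k = 2 * pi / lambda
= 6.2832 / (678.7e-9)
= 6.2832 / 6.7870e-07
= 9.2577e+06 /m

9.2577e+06


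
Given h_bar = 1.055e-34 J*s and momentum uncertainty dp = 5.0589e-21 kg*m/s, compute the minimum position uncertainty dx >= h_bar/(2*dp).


dx = h_bar / (2 * dp)
= 1.055e-34 / (2 * 5.0589e-21)
= 1.055e-34 / 1.0118e-20
= 1.0427e-14 m

1.0427e-14


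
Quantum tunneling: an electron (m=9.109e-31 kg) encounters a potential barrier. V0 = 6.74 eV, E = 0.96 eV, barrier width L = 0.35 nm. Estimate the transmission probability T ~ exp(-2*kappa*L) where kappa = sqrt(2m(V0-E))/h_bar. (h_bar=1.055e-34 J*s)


V0 - E = 5.78 eV = 9.2596e-19 J
kappa = sqrt(2 * m * (V0-E)) / h_bar
= sqrt(2 * 9.109e-31 * 9.2596e-19) / 1.055e-34
= 1.2311e+10 /m
2*kappa*L = 2 * 1.2311e+10 * 0.35e-9
= 8.6177
T = exp(-8.6177) = 1.808767e-04

1.808767e-04


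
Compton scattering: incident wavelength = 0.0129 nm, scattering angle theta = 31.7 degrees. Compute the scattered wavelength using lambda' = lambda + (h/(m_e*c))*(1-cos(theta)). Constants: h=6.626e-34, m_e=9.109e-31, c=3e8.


Compton wavelength: h/(m_e*c) = 2.4247e-12 m
d_lambda = 2.4247e-12 * (1 - cos(31.7 deg))
= 2.4247e-12 * 0.149189
= 3.6174e-13 m = 0.000362 nm
lambda' = 0.0129 + 0.000362
= 0.013262 nm

0.013262


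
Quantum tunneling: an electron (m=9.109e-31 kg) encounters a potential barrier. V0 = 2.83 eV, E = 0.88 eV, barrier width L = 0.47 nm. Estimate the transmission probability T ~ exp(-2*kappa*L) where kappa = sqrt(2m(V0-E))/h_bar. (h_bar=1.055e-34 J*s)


V0 - E = 1.95 eV = 3.1239e-19 J
kappa = sqrt(2 * m * (V0-E)) / h_bar
= sqrt(2 * 9.109e-31 * 3.1239e-19) / 1.055e-34
= 7.1507e+09 /m
2*kappa*L = 2 * 7.1507e+09 * 0.47e-9
= 6.7216
T = exp(-6.7216) = 1.204579e-03

1.204579e-03


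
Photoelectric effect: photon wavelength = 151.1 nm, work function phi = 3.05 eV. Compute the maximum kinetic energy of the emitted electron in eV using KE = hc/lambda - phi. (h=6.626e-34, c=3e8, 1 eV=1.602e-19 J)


E_photon = hc / lambda
= (6.626e-34)(3e8) / (151.1e-9)
= 1.3156e-18 J
= 8.2119 eV
KE = E_photon - phi
= 8.2119 - 3.05
= 5.1619 eV

5.1619


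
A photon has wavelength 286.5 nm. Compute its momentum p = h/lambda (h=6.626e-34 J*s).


p = h / lambda
= 6.626e-34 / (286.5e-9)
= 6.626e-34 / 2.8650e-07
= 2.3127e-27 kg*m/s

2.3127e-27


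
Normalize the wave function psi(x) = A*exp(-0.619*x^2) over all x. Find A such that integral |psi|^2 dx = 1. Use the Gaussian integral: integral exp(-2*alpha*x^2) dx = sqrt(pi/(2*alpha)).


integral |psi|^2 dx = A^2 * sqrt(pi/(2*alpha)) = 1
A^2 = sqrt(2*alpha/pi)
= sqrt(2 * 0.619 / pi)
= 0.627748
A = sqrt(0.627748)
= 0.7923

0.7923


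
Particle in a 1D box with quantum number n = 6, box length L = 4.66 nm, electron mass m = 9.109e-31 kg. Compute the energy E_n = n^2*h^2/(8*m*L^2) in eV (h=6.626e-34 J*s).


E = n^2 * h^2 / (8 * m * L^2)
= 6^2 * (6.626e-34)^2 / (8 * 9.109e-31 * (4.66e-9)^2)
= 36 * 4.3904e-67 / (8 * 9.109e-31 * 2.1716e-17)
= 9.9879e-20 J
= 0.6235 eV

0.6235


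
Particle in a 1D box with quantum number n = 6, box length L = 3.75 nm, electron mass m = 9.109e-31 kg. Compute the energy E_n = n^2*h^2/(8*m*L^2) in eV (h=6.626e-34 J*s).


E = n^2 * h^2 / (8 * m * L^2)
= 6^2 * (6.626e-34)^2 / (8 * 9.109e-31 * (3.75e-9)^2)
= 36 * 4.3904e-67 / (8 * 9.109e-31 * 1.4063e-17)
= 1.5423e-19 J
= 0.9628 eV

0.9628


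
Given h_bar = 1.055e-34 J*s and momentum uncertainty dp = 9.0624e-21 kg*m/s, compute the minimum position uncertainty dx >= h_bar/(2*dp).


dx = h_bar / (2 * dp)
= 1.055e-34 / (2 * 9.0624e-21)
= 1.055e-34 / 1.8125e-20
= 5.8208e-15 m

5.8208e-15


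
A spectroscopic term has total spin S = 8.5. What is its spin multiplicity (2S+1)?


Spin multiplicity = 2S + 1
= 2 * 8.5 + 1
= 17.0 + 1
= 18

18


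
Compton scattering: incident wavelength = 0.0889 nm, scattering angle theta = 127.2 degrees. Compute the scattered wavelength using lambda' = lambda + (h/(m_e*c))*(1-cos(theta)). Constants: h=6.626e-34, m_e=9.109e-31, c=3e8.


Compton wavelength: h/(m_e*c) = 2.4247e-12 m
d_lambda = 2.4247e-12 * (1 - cos(127.2 deg))
= 2.4247e-12 * 1.604599
= 3.8907e-12 m = 0.003891 nm
lambda' = 0.0889 + 0.003891
= 0.092791 nm

0.092791


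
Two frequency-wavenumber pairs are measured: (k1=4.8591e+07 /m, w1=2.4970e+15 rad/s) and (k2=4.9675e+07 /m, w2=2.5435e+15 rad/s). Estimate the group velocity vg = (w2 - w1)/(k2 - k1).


vg = (w2 - w1) / (k2 - k1)
= (2.5435e+15 - 2.4970e+15) / (4.9675e+07 - 4.8591e+07)
= 4.6500e+13 / 1.0840e+06
= 4.2897e+07 m/s

4.2897e+07


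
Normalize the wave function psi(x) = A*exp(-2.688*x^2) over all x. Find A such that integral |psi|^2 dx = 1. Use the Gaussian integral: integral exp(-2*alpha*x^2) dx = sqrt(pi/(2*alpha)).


integral |psi|^2 dx = A^2 * sqrt(pi/(2*alpha)) = 1
A^2 = sqrt(2*alpha/pi)
= sqrt(2 * 2.688 / pi)
= 1.308141
A = sqrt(1.308141)
= 1.1437

1.1437


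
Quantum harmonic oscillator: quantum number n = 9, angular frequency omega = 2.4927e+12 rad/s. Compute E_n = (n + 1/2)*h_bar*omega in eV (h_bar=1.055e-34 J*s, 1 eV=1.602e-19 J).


E = (n + 1/2) * h_bar * omega
= (9 + 0.5) * 1.055e-34 * 2.4927e+12
= 9.5 * 2.6298e-22
= 2.4983e-21 J
= 0.0156 eV

0.0156


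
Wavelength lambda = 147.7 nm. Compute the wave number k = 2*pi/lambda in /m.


k = 2 * pi / lambda
= 6.2832 / (147.7e-9)
= 6.2832 / 1.4770e-07
= 4.2540e+07 /m

4.2540e+07


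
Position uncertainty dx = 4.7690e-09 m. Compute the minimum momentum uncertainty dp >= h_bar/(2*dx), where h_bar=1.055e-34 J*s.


dp = h_bar / (2 * dx)
= 1.055e-34 / (2 * 4.7690e-09)
= 1.055e-34 / 9.5380e-09
= 1.1061e-26 kg*m/s

1.1061e-26


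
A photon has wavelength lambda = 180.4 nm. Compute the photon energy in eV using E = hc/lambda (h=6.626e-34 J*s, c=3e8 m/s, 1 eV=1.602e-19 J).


E = hc / lambda
= (6.626e-34)(3e8) / (180.4e-9)
= 1.9878e-25 / 1.8040e-07
= 1.1019e-18 J
Converting to eV: 1.1019e-18 / 1.602e-19
= 6.8782 eV

6.8782


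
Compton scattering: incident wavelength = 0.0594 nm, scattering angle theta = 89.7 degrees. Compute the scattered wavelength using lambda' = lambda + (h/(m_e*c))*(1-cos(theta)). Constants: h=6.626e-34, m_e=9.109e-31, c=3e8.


Compton wavelength: h/(m_e*c) = 2.4247e-12 m
d_lambda = 2.4247e-12 * (1 - cos(89.7 deg))
= 2.4247e-12 * 0.994764
= 2.4120e-12 m = 0.002412 nm
lambda' = 0.0594 + 0.002412
= 0.061812 nm

0.061812


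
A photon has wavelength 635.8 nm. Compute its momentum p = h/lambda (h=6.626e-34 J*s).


p = h / lambda
= 6.626e-34 / (635.8e-9)
= 6.626e-34 / 6.3580e-07
= 1.0422e-27 kg*m/s

1.0422e-27


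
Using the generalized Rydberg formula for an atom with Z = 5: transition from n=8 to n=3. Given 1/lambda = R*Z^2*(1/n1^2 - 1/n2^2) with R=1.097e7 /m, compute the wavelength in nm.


1/lambda = R * Z^2 * (1/n1^2 - 1/n2^2)
= 1.097e7 * 5^2 * (1/3^2 - 1/8^2)
= 1.097e7 * 25 * (0.111111 - 0.015625)
= 2.6187e+07 /m
lambda = 1 / 2.6187e+07
= 38.1868 nm

38.1868


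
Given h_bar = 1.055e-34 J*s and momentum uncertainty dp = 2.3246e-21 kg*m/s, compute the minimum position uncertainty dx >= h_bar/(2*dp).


dx = h_bar / (2 * dp)
= 1.055e-34 / (2 * 2.3246e-21)
= 1.055e-34 / 4.6492e-21
= 2.2692e-14 m

2.2692e-14


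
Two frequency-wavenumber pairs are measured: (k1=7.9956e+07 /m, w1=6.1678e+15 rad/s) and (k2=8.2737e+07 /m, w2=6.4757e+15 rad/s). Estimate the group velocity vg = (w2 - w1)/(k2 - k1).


vg = (w2 - w1) / (k2 - k1)
= (6.4757e+15 - 6.1678e+15) / (8.2737e+07 - 7.9956e+07)
= 3.0790e+14 / 2.7810e+06
= 1.1072e+08 m/s

1.1072e+08


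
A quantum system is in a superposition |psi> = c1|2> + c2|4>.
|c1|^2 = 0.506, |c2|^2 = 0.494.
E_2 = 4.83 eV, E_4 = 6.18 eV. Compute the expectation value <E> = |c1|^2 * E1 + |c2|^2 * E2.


<E> = |c1|^2 * E1 + |c2|^2 * E2
= 0.506 * 4.83 + 0.494 * 6.18
= 2.444 + 3.0529
= 5.4969 eV

5.4969


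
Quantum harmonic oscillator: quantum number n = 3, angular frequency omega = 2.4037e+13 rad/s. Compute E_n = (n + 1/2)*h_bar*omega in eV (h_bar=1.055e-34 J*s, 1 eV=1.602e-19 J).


E = (n + 1/2) * h_bar * omega
= (3 + 0.5) * 1.055e-34 * 2.4037e+13
= 3.5 * 2.5359e-21
= 8.8757e-21 J
= 0.0554 eV

0.0554


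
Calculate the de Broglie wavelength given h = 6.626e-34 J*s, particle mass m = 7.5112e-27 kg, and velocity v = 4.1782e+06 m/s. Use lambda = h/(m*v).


lambda = h / (m * v)
= 6.626e-34 / (7.5112e-27 * 4.1782e+06)
= 6.626e-34 / 3.1383e-20
= 2.1113e-14 m

2.1113e-14


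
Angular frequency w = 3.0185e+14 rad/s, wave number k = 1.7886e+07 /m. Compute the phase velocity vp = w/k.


vp = w / k
= 3.0185e+14 / 1.7886e+07
= 1.6876e+07 m/s

1.6876e+07


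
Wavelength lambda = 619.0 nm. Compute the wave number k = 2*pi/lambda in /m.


k = 2 * pi / lambda
= 6.2832 / (619.0e-9)
= 6.2832 / 6.1900e-07
= 1.0151e+07 /m

1.0151e+07


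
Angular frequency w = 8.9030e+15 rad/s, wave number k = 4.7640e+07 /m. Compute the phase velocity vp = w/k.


vp = w / k
= 8.9030e+15 / 4.7640e+07
= 1.8688e+08 m/s

1.8688e+08


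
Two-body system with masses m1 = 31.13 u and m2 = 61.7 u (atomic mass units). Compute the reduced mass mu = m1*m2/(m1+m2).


mu = m1 * m2 / (m1 + m2)
= 31.13 * 61.7 / (31.13 + 61.7)
= 1920.721 / 92.83
= 20.6907 u

20.6907


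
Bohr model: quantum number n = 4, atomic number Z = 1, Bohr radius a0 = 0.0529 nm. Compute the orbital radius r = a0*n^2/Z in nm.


r = a0 * n^2 / Z
= 0.0529 * 4^2 / 1
= 0.0529 * 16 / 1
= 0.8464 nm

0.8464


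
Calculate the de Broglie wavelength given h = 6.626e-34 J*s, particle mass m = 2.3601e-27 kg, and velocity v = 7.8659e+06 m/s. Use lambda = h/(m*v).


lambda = h / (m * v)
= 6.626e-34 / (2.3601e-27 * 7.8659e+06)
= 6.626e-34 / 1.8564e-20
= 3.5692e-14 m

3.5692e-14


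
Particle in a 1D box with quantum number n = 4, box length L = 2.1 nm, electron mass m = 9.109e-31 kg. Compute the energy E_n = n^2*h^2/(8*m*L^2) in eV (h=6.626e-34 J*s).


E = n^2 * h^2 / (8 * m * L^2)
= 4^2 * (6.626e-34)^2 / (8 * 9.109e-31 * (2.1e-9)^2)
= 16 * 4.3904e-67 / (8 * 9.109e-31 * 4.4100e-18)
= 2.1859e-19 J
= 1.3645 eV

1.3645


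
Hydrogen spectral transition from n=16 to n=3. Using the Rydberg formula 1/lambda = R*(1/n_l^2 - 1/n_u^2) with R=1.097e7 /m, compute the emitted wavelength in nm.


1/lambda = R * (1/n_l^2 - 1/n_u^2)
= 1.097e7 * (1/3^2 - 1/16^2)
= 1.097e7 * (0.111111 - 0.003906)
= 1.097e7 * 0.107205
= 1.1760e+06 /m
lambda = 1 / 1.1760e+06 = 850.3131 nm

850.3131


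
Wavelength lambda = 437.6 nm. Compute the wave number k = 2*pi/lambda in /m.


k = 2 * pi / lambda
= 6.2832 / (437.6e-9)
= 6.2832 / 4.3760e-07
= 1.4358e+07 /m

1.4358e+07


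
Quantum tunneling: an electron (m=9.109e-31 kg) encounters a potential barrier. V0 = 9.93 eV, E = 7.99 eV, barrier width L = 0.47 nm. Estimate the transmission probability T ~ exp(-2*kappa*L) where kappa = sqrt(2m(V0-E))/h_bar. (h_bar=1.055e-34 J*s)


V0 - E = 1.94 eV = 3.1079e-19 J
kappa = sqrt(2 * m * (V0-E)) / h_bar
= sqrt(2 * 9.109e-31 * 3.1079e-19) / 1.055e-34
= 7.1323e+09 /m
2*kappa*L = 2 * 7.1323e+09 * 0.47e-9
= 6.7044
T = exp(-6.7044) = 1.225547e-03

1.225547e-03


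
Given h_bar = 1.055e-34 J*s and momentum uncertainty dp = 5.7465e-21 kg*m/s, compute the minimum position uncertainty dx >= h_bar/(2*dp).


dx = h_bar / (2 * dp)
= 1.055e-34 / (2 * 5.7465e-21)
= 1.055e-34 / 1.1493e-20
= 9.1795e-15 m

9.1795e-15


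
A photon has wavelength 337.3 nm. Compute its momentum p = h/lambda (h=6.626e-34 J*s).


p = h / lambda
= 6.626e-34 / (337.3e-9)
= 6.626e-34 / 3.3730e-07
= 1.9644e-27 kg*m/s

1.9644e-27


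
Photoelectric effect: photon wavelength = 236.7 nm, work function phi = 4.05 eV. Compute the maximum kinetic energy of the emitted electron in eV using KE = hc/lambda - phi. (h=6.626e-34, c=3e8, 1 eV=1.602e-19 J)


E_photon = hc / lambda
= (6.626e-34)(3e8) / (236.7e-9)
= 8.3980e-19 J
= 5.2422 eV
KE = E_photon - phi
= 5.2422 - 4.05
= 1.1922 eV

1.1922


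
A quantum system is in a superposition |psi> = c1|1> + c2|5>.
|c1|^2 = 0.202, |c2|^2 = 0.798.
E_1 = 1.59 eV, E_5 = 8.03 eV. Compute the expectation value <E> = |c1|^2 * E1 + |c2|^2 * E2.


<E> = |c1|^2 * E1 + |c2|^2 * E2
= 0.202 * 1.59 + 0.798 * 8.03
= 0.3212 + 6.4079
= 6.7291 eV

6.7291


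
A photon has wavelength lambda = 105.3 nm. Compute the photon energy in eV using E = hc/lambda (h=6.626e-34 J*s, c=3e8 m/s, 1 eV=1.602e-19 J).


E = hc / lambda
= (6.626e-34)(3e8) / (105.3e-9)
= 1.9878e-25 / 1.0530e-07
= 1.8877e-18 J
Converting to eV: 1.8877e-18 / 1.602e-19
= 11.7837 eV

11.7837


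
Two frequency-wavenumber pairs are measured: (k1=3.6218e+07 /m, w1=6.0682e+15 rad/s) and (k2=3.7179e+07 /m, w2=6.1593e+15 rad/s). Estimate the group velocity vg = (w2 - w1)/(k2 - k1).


vg = (w2 - w1) / (k2 - k1)
= (6.1593e+15 - 6.0682e+15) / (3.7179e+07 - 3.6218e+07)
= 9.1100e+13 / 9.6100e+05
= 9.4797e+07 m/s

9.4797e+07


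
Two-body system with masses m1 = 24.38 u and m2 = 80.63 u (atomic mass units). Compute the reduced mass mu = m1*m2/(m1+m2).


mu = m1 * m2 / (m1 + m2)
= 24.38 * 80.63 / (24.38 + 80.63)
= 1965.7594 / 105.01
= 18.7197 u

18.7197


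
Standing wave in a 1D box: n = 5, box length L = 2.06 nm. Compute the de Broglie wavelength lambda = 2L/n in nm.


lambda = 2L / n
= 2 * 2.06 / 5
= 4.12 / 5
= 0.824 nm

0.824


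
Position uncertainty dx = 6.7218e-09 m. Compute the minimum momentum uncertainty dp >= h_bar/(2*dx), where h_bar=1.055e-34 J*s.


dp = h_bar / (2 * dx)
= 1.055e-34 / (2 * 6.7218e-09)
= 1.055e-34 / 1.3444e-08
= 7.8476e-27 kg*m/s

7.8476e-27


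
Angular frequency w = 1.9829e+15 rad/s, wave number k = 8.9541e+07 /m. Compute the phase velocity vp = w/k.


vp = w / k
= 1.9829e+15 / 8.9541e+07
= 2.2145e+07 m/s

2.2145e+07


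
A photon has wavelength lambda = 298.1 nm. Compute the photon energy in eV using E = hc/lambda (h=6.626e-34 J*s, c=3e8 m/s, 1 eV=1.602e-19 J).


E = hc / lambda
= (6.626e-34)(3e8) / (298.1e-9)
= 1.9878e-25 / 2.9810e-07
= 6.6682e-19 J
Converting to eV: 6.6682e-19 / 1.602e-19
= 4.1624 eV

4.1624


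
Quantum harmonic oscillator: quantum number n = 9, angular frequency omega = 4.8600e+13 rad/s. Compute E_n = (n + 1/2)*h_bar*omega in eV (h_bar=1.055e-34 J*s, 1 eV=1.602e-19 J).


E = (n + 1/2) * h_bar * omega
= (9 + 0.5) * 1.055e-34 * 4.8600e+13
= 9.5 * 5.1273e-21
= 4.8709e-20 J
= 0.3041 eV

0.3041


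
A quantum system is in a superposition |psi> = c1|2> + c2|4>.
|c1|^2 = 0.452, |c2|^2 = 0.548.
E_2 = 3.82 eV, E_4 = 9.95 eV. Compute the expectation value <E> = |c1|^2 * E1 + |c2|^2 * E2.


<E> = |c1|^2 * E1 + |c2|^2 * E2
= 0.452 * 3.82 + 0.548 * 9.95
= 1.7266 + 5.4526
= 7.1792 eV

7.1792


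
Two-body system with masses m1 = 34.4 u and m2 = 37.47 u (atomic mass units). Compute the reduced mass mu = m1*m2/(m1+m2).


mu = m1 * m2 / (m1 + m2)
= 34.4 * 37.47 / (34.4 + 37.47)
= 1288.968 / 71.87
= 17.9347 u

17.9347


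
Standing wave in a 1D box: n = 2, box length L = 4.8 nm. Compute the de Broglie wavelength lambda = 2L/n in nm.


lambda = 2L / n
= 2 * 4.8 / 2
= 9.6 / 2
= 4.8 nm

4.8


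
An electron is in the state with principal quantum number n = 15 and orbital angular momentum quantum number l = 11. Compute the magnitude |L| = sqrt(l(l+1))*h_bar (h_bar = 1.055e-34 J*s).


L = sqrt(l*(l+1)) * h_bar
= sqrt(11 * 12) * 1.055e-34
= sqrt(132) * 1.055e-34
= 11.4891 * 1.055e-34
= 1.2121e-33 J*s

1.2121e-33


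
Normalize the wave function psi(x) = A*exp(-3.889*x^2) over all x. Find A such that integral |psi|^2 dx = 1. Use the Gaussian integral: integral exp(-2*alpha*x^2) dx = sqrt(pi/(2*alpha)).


integral |psi|^2 dx = A^2 * sqrt(pi/(2*alpha)) = 1
A^2 = sqrt(2*alpha/pi)
= sqrt(2 * 3.889 / pi)
= 1.573472
A = sqrt(1.573472)
= 1.2544

1.2544


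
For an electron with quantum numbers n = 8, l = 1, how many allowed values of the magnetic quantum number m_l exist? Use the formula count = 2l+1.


m_l ranges from -l to +l in integer steps
So m_l goes from -1 to +1
Count = 2l + 1 = 2*1 + 1
= 3

3


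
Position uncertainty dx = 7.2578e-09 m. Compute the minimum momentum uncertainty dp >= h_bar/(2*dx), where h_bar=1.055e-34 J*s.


dp = h_bar / (2 * dx)
= 1.055e-34 / (2 * 7.2578e-09)
= 1.055e-34 / 1.4516e-08
= 7.2680e-27 kg*m/s

7.2680e-27


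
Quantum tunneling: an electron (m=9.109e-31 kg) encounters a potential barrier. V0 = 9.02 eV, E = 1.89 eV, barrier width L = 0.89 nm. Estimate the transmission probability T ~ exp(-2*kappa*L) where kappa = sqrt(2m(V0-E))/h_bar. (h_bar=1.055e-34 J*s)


V0 - E = 7.13 eV = 1.1422e-18 J
kappa = sqrt(2 * m * (V0-E)) / h_bar
= sqrt(2 * 9.109e-31 * 1.1422e-18) / 1.055e-34
= 1.3673e+10 /m
2*kappa*L = 2 * 1.3673e+10 * 0.89e-9
= 24.3385
T = exp(-24.3385) = 2.691047e-11

2.691047e-11


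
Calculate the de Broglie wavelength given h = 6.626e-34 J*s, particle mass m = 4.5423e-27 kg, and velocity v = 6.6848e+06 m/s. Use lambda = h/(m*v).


lambda = h / (m * v)
= 6.626e-34 / (4.5423e-27 * 6.6848e+06)
= 6.626e-34 / 3.0364e-20
= 2.1822e-14 m

2.1822e-14


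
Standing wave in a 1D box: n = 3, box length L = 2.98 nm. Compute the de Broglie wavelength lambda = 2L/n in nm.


lambda = 2L / n
= 2 * 2.98 / 3
= 5.96 / 3
= 1.9867 nm

1.9867


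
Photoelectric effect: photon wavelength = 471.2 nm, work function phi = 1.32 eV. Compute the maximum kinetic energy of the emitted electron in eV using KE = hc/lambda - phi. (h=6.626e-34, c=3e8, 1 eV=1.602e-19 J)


E_photon = hc / lambda
= (6.626e-34)(3e8) / (471.2e-9)
= 4.2186e-19 J
= 2.6333 eV
KE = E_photon - phi
= 2.6333 - 1.32
= 1.3133 eV

1.3133


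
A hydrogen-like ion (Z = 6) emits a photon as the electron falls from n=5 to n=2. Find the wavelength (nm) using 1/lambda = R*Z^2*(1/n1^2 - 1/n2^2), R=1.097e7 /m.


1/lambda = R * Z^2 * (1/n1^2 - 1/n2^2)
= 1.097e7 * 6^2 * (1/2^2 - 1/5^2)
= 1.097e7 * 36 * (0.25 - 0.04)
= 8.2933e+07 /m
lambda = 1 / 8.2933e+07
= 12.0579 nm

12.0579


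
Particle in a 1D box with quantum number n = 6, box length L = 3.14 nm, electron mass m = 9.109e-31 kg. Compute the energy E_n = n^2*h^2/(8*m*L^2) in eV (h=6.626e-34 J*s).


E = n^2 * h^2 / (8 * m * L^2)
= 6^2 * (6.626e-34)^2 / (8 * 9.109e-31 * (3.14e-9)^2)
= 36 * 4.3904e-67 / (8 * 9.109e-31 * 9.8596e-18)
= 2.1998e-19 J
= 1.3732 eV

1.3732


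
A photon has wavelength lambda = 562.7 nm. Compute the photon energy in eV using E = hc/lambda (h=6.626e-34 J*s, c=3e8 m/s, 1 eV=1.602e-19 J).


E = hc / lambda
= (6.626e-34)(3e8) / (562.7e-9)
= 1.9878e-25 / 5.6270e-07
= 3.5326e-19 J
Converting to eV: 3.5326e-19 / 1.602e-19
= 2.2051 eV

2.2051


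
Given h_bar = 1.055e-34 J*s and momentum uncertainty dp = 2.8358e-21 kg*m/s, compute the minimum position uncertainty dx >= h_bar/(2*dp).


dx = h_bar / (2 * dp)
= 1.055e-34 / (2 * 2.8358e-21)
= 1.055e-34 / 5.6716e-21
= 1.8601e-14 m

1.8601e-14


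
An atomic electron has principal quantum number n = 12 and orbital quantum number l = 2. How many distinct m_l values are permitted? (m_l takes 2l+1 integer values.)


m_l ranges from -l to +l in integer steps
So m_l goes from -2 to +2
Count = 2l + 1 = 2*2 + 1
= 5

5


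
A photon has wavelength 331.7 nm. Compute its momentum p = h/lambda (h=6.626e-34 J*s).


p = h / lambda
= 6.626e-34 / (331.7e-9)
= 6.626e-34 / 3.3170e-07
= 1.9976e-27 kg*m/s

1.9976e-27


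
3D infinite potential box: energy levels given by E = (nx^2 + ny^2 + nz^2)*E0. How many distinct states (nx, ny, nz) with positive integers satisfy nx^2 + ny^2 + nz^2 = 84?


Enumerate all (nx, ny, nz) with nx^2 + ny^2 + nz^2 = 84:
(2,4,8)
(2,8,4)
(4,2,8)
(4,8,2)
(8,2,4)
(8,4,2)
Total degeneracy = 6

6
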